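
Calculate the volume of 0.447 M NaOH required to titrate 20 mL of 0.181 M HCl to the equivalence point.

At equivalence: moles acid = moles base. moles HCl = 0.181 × 20/1000 = 0.00362 mol. V_base = moles / 0.447 × 1000 = 8.1 mL.

V_{base} = 8.1 mL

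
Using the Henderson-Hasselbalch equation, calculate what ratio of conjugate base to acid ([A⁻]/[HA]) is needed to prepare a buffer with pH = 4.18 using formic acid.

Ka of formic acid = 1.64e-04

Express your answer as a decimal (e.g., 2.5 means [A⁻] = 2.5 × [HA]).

pKa = -log(1.64e-04) = 3.7852. pH = pKa + log([A⁻]/[HA]), so log([A⁻]/[HA]) = pH − pKa = 4.18 − 3.7852 = 0.3948. [A⁻]/[HA] = 10^(0.3948) = 2.48

[A⁻]/[HA] = 2.48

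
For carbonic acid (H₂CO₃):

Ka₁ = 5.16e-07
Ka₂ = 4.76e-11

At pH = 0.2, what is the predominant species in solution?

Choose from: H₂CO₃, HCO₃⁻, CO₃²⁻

pKa₁ = 6.29, pKa₂ = 10.32. For a polyprotic acid the predominant species crosses at each pKa: below pKa_n the protonated form dominates, above it the deprotonated form does. At pH = 0.2, the predominant species is H₂CO₃.

H₂CO₃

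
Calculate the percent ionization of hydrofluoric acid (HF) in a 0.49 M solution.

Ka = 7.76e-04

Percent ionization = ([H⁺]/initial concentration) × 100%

Using Ka equilibrium: x² + Ka×x - Ka×C = 0. Solving: [H⁺] = 1.9116e-02. Percent = (1.9116e-02/0.49) × 100

Percent ionization = 3.9%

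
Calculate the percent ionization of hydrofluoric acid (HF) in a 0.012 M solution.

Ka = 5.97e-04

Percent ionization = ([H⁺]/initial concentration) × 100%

Using Ka equilibrium: x² + Ka×x - Ka×C = 0. Solving: [H⁺] = 2.3947e-03. Percent = (2.3947e-03/0.012) × 100

Percent ionization = 20%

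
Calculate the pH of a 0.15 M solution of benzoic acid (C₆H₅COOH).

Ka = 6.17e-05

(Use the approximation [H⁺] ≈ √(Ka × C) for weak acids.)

[H⁺] = √(Ka × C) = √(6.17e-05 × 0.15) = 3.0422e-03. pH = -log(3.0422e-03)

pH = 2.52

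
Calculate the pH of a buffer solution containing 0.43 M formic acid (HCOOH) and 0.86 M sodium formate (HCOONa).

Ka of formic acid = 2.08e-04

pKa = -log(2.08e-04) = 3.68. pH = pKa + log([A⁻]/[HA]) = 3.68 + log(0.86/0.43)

pH = 3.98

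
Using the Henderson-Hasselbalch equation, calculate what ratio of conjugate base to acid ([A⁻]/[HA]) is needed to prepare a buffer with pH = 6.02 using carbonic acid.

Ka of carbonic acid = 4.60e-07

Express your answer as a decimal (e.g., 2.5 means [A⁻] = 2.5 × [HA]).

pKa = -log(4.60e-07) = 6.3372. pH = pKa + log([A⁻]/[HA]), so log([A⁻]/[HA]) = pH − pKa = 6.02 − 6.3372 = -0.3172. [A⁻]/[HA] = 10^(-0.3172) = 0.482

[A⁻]/[HA] = 0.482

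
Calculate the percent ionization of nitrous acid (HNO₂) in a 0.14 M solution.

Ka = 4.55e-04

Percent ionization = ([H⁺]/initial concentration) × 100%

Using Ka equilibrium: x² + Ka×x - Ka×C = 0. Solving: [H⁺] = 7.7570e-03. Percent = (7.7570e-03/0.14) × 100

Percent ionization = 5.54%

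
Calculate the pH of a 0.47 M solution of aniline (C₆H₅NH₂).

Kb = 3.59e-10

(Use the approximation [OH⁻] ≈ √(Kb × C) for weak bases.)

[OH⁻] = √(Kb × C) = √(3.59e-10 × 0.47) = 1.2990e-05. pOH = 4.89, pH = 14 - pOH

pH = 9.11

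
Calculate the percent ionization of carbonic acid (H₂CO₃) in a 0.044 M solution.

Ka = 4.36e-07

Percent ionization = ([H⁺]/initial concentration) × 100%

Using Ka equilibrium: x² + Ka×x - Ka×C = 0. Solving: [H⁺] = 1.3829e-04. Percent = (1.3829e-04/0.044) × 100

Percent ionization = 0.314%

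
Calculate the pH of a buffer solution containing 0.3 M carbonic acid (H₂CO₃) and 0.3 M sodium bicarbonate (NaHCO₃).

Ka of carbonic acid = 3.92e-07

pKa = -log(3.92e-07) = 6.41. pH = pKa + log([A⁻]/[HA]) = 6.41 + log(0.3/0.3)

pH = 6.41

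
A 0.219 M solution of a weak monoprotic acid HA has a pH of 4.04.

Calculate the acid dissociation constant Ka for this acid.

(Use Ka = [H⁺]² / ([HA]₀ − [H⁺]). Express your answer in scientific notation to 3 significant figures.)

[H⁺] = 10^(−pH) = 10^(−4.04) = 9.120e-05 M. For HA ⇌ H⁺ + A⁻, Ka = [H⁺][A⁻]/[HA] = [H⁺]² / ([HA]₀ − [H⁺]) = (9.120e-05)² / (0.219 − 9.120e-05) = 3.80e-08.

K_a = 3.80e-08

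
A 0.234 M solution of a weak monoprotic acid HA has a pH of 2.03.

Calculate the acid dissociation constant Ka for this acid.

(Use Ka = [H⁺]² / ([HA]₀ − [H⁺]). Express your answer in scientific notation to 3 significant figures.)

[H⁺] = 10^(−pH) = 10^(−2.03) = 9.333e-03 M. For HA ⇌ H⁺ + A⁻, Ka = [H⁺][A⁻]/[HA] = [H⁺]² / ([HA]₀ − [H⁺]) = (9.333e-03)² / (0.234 − 9.333e-03) = 3.88e-04.

K_a = 3.88e-04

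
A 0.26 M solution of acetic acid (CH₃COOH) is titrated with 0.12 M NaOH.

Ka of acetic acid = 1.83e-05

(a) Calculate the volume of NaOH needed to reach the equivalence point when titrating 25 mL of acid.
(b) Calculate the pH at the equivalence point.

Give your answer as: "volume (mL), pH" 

moles acid = 0.26 × 25/1000 = 0.0065 mol; V_base = moles/0.12 × 1000 = 54.2 mL. At equivalence only the conjugate base is present: [A⁻] = 0.0065/0.079 = 8.2105e-02 M. Kb = Kw/Ka = 5.46e-10; [OH⁻] = √(Kb × [A⁻]) = 6.6982e-06; pOH = 5.17; pH = 14 - pOH = 8.83.

V = 54.2 mL, pH = 8.83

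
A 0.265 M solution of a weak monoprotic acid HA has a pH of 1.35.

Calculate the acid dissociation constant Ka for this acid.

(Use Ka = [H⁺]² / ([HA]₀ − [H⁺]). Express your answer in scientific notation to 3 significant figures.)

[H⁺] = 10^(−pH) = 10^(−1.35) = 4.467e-02 M. For HA ⇌ H⁺ + A⁻, Ka = [H⁺][A⁻]/[HA] = [H⁺]² / ([HA]₀ − [H⁺]) = (4.467e-02)² / (0.265 − 4.467e-02) = 9.06e-03.

K_a = 9.06e-03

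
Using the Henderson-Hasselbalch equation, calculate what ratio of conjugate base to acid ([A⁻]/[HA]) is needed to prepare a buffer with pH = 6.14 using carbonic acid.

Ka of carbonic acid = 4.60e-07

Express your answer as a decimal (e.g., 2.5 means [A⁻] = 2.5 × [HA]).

pKa = -log(4.60e-07) = 6.3372. pH = pKa + log([A⁻]/[HA]), so log([A⁻]/[HA]) = pH − pKa = 6.14 − 6.3372 = -0.1972. [A⁻]/[HA] = 10^(-0.1972) = 0.635

[A⁻]/[HA] = 0.635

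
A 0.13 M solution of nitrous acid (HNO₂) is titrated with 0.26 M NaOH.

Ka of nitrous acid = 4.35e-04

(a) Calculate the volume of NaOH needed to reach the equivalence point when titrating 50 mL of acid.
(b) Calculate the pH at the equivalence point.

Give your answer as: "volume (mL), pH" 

moles acid = 0.13 × 50/1000 = 0.0065 mol; V_base = moles/0.26 × 1000 = 25.0 mL. At equivalence only the conjugate base is present: [A⁻] = 0.0065/0.075 = 8.6667e-02 M. Kb = Kw/Ka = 2.30e-11; [OH⁻] = √(Kb × [A⁻]) = 1.4115e-06; pOH = 5.85; pH = 14 - pOH = 8.15.

V = 25.0 mL, pH = 8.15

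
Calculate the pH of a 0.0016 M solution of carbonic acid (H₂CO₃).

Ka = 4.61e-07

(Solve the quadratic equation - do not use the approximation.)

x² + Ka×x - Ka×C = 0. Using quadratic formula: [H⁺] = 2.6929e-05

pH = 4.57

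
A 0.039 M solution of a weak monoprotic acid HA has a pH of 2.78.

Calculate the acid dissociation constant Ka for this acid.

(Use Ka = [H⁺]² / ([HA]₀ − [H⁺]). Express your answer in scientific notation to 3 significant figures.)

[H⁺] = 10^(−pH) = 10^(−2.78) = 1.660e-03 M. For HA ⇌ H⁺ + A⁻, Ka = [H⁺][A⁻]/[HA] = [H⁺]² / ([HA]₀ − [H⁺]) = (1.660e-03)² / (0.039 − 1.660e-03) = 7.38e-05.

K_a = 7.38e-05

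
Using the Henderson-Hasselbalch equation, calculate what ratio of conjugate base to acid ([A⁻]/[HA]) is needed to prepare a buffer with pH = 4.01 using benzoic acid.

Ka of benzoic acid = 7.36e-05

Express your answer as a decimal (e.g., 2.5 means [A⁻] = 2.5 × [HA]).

pKa = -log(7.36e-05) = 4.1331. pH = pKa + log([A⁻]/[HA]), so log([A⁻]/[HA]) = pH − pKa = 4.01 − 4.1331 = -0.1231. [A⁻]/[HA] = 10^(-0.1231) = 0.753

[A⁻]/[HA] = 0.753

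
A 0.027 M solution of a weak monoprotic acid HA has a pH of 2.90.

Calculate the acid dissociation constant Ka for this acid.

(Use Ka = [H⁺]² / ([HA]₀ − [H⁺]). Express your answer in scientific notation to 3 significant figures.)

[H⁺] = 10^(−pH) = 10^(−2.90) = 1.259e-03 M. For HA ⇌ H⁺ + A⁻, Ka = [H⁺][A⁻]/[HA] = [H⁺]² / ([HA]₀ − [H⁺]) = (1.259e-03)² / (0.027 − 1.259e-03) = 6.16e-05.

K_a = 6.16e-05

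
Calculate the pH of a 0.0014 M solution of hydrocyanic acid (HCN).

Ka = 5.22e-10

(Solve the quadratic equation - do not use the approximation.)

x² + Ka×x - Ka×C = 0. Using quadratic formula: [H⁺] = 8.5461e-07

pH = 6.07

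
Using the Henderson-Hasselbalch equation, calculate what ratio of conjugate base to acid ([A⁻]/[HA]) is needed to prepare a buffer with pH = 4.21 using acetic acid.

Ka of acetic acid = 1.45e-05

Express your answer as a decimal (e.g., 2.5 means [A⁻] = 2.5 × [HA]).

pKa = -log(1.45e-05) = 4.8386. pH = pKa + log([A⁻]/[HA]), so log([A⁻]/[HA]) = pH − pKa = 4.21 − 4.8386 = -0.6286. [A⁻]/[HA] = 10^(-0.6286) = 0.235

[A⁻]/[HA] = 0.235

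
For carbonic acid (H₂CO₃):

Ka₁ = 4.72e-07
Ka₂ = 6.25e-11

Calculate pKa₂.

pKa₂ = -log(Ka₂) = -log(6.25e-11) = 10.20.

pK_{a2} = 10.20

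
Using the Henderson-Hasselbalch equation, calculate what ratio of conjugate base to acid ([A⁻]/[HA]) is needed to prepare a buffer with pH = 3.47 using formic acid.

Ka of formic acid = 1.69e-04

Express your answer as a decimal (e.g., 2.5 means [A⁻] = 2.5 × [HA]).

pKa = -log(1.69e-04) = 3.7721. pH = pKa + log([A⁻]/[HA]), so log([A⁻]/[HA]) = pH − pKa = 3.47 − 3.7721 = -0.3021. [A⁻]/[HA] = 10^(-0.3021) = 0.499

[A⁻]/[HA] = 0.499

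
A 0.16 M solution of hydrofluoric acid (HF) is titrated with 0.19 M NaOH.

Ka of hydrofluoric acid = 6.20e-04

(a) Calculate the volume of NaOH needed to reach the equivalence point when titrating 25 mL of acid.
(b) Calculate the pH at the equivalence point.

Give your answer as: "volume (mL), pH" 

moles acid = 0.16 × 25/1000 = 0.004 mol; V_base = moles/0.19 × 1000 = 21.1 mL. At equivalence only the conjugate base is present: [A⁻] = 0.004/0.046 = 8.6857e-02 M. Kb = Kw/Ka = 1.61e-11; [OH⁻] = √(Kb × [A⁻]) = 1.1836e-06; pOH = 5.93; pH = 14 - pOH = 8.07.

V = 21.1 mL, pH = 8.07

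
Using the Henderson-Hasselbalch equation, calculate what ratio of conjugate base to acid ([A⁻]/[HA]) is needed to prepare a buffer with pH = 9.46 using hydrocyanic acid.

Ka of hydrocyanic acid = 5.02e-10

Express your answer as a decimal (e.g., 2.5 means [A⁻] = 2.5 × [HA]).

pKa = -log(5.02e-10) = 9.2993. pH = pKa + log([A⁻]/[HA]), so log([A⁻]/[HA]) = pH − pKa = 9.46 − 9.2993 = 0.1607. [A⁻]/[HA] = 10^(0.1607) = 1.45

[A⁻]/[HA] = 1.45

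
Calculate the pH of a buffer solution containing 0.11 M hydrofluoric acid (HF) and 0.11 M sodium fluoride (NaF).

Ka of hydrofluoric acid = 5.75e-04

pKa = -log(5.75e-04) = 3.24. pH = pKa + log([A⁻]/[HA]) = 3.24 + log(0.11/0.11)

pH = 3.24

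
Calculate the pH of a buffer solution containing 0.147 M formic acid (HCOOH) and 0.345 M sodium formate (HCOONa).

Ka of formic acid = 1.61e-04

pKa = -log(1.61e-04) = 3.79. pH = pKa + log([A⁻]/[HA]) = 3.79 + log(0.345/0.147)

pH = 4.16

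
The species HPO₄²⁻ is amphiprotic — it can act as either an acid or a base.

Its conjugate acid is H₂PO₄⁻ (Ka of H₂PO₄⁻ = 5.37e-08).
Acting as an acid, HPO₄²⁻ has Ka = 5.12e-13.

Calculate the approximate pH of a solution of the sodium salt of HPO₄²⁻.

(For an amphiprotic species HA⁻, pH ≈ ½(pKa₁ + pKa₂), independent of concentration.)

pKa₁ = -log(5.37e-08) = 7.27; pKa₂ = -log(5.12e-13) = 12.29. For an amphiprotic species, pH ≈ ½(pKa₁ + pKa₂) = ½(7.27 + 12.29) = 9.78.

pH = 9.78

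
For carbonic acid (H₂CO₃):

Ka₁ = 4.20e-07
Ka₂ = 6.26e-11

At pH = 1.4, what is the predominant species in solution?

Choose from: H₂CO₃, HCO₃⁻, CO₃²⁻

pKa₁ = 6.38, pKa₂ = 10.20. For a polyprotic acid the predominant species crosses at each pKa: below pKa_n the protonated form dominates, above it the deprotonated form does. At pH = 1.4, the predominant species is H₂CO₃.

H₂CO₃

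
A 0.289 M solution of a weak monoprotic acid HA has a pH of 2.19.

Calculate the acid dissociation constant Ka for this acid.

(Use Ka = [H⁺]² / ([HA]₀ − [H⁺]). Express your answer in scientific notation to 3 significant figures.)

[H⁺] = 10^(−pH) = 10^(−2.19) = 6.457e-03 M. For HA ⇌ H⁺ + A⁻, Ka = [H⁺][A⁻]/[HA] = [H⁺]² / ([HA]₀ − [H⁺]) = (6.457e-03)² / (0.289 − 6.457e-03) = 1.48e-04.

K_a = 1.48e-04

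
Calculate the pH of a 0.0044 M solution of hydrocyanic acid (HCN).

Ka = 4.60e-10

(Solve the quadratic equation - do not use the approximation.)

x² + Ka×x - Ka×C = 0. Using quadratic formula: [H⁺] = 1.4224e-06

pH = 5.85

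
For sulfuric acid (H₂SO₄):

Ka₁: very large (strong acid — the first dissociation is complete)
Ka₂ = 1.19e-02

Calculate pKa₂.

pKa₂ = -log(Ka₂) = -log(1.19e-02) = 1.92.

pK_{a2} = 1.92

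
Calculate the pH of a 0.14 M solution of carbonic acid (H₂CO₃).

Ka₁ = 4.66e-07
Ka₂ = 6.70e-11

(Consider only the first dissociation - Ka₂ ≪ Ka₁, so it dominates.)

First dissociation dominates. From Ka₁ = [H⁺][HA⁻]/[H₂A], x² + Ka₁·x − Ka₁·C = 0 with C = 0.14 M and Ka₁ = 4.66e-07. Solving: [H⁺] = (−Ka₁ + √(Ka₁² + 4·Ka₁·C)) / 2 = 2.5519e-04 M. pH = -log(2.5519e-04) = 3.59.

pH = 3.59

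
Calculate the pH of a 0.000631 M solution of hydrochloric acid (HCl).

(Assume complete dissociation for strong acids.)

[H⁺] = 0.000631 M for strong acid. pH = -log[H⁺] = -log(0.000631)

pH = 3.20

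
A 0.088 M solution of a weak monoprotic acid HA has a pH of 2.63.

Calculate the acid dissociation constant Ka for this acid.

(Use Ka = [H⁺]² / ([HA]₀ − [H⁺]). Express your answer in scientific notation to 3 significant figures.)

[H⁺] = 10^(−pH) = 10^(−2.63) = 2.344e-03 M. For HA ⇌ H⁺ + A⁻, Ka = [H⁺][A⁻]/[HA] = [H⁺]² / ([HA]₀ − [H⁺]) = (2.344e-03)² / (0.088 − 2.344e-03) = 6.42e-05.

K_a = 6.42e-05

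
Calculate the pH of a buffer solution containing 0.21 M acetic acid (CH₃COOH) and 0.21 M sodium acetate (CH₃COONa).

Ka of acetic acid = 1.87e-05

pKa = -log(1.87e-05) = 4.73. pH = pKa + log([A⁻]/[HA]) = 4.73 + log(0.21/0.21)

pH = 4.73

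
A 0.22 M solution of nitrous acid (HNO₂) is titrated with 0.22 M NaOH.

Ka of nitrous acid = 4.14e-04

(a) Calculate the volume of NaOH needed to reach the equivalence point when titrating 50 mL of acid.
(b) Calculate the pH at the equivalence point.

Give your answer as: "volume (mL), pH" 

moles acid = 0.22 × 50/1000 = 0.011 mol; V_base = moles/0.22 × 1000 = 50.0 mL. At equivalence only the conjugate base is present: [A⁻] = 0.011/0.100 = 1.1000e-01 M. Kb = Kw/Ka = 2.42e-11; [OH⁻] = √(Kb × [A⁻]) = 1.6300e-06; pOH = 5.79; pH = 14 - pOH = 8.21.

V = 50.0 mL, pH = 8.21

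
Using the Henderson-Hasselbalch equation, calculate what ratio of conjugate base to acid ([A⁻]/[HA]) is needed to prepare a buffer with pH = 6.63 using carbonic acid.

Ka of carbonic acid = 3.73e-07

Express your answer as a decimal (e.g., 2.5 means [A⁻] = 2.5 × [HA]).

pKa = -log(3.73e-07) = 6.4283. pH = pKa + log([A⁻]/[HA]), so log([A⁻]/[HA]) = pH − pKa = 6.63 − 6.4283 = 0.2017. [A⁻]/[HA] = 10^(0.2017) = 1.59

[A⁻]/[HA] = 1.59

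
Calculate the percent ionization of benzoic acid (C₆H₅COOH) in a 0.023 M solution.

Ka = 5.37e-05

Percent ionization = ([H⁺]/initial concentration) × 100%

Using Ka equilibrium: x² + Ka×x - Ka×C = 0. Solving: [H⁺] = 1.0848e-03. Percent = (1.0848e-03/0.023) × 100

Percent ionization = 4.72%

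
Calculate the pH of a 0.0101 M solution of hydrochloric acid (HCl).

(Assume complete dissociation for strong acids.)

[H⁺] = 0.0101 M for strong acid. pH = -log[H⁺] = -log(0.0101)

pH = 2.00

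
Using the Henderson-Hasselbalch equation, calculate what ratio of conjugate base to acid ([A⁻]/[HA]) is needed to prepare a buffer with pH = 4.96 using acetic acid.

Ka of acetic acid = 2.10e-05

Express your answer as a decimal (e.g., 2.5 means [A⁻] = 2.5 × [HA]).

pKa = -log(2.10e-05) = 4.6778. pH = pKa + log([A⁻]/[HA]), so log([A⁻]/[HA]) = pH − pKa = 4.96 − 4.6778 = 0.2822. [A⁻]/[HA] = 10^(0.2822) = 1.92

[A⁻]/[HA] = 1.92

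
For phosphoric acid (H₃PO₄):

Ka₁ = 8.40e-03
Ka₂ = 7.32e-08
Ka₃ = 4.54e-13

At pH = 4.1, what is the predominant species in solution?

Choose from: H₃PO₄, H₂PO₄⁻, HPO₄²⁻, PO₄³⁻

pKa₁ = 2.08, pKa₂ = 7.14, pKa₃ = 12.34. For a polyprotic acid the predominant species crosses at each pKa: below pKa_n the protonated form dominates, above it the deprotonated form does. At pH = 4.1, the predominant species is H₂PO₄⁻.

H₂PO₄⁻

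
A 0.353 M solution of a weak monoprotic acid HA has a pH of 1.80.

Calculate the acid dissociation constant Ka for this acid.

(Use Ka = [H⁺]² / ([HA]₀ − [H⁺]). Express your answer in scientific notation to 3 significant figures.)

[H⁺] = 10^(−pH) = 10^(−1.80) = 1.585e-02 M. For HA ⇌ H⁺ + A⁻, Ka = [H⁺][A⁻]/[HA] = [H⁺]² / ([HA]₀ − [H⁺]) = (1.585e-02)² / (0.353 − 1.585e-02) = 7.45e-04.

K_a = 7.45e-04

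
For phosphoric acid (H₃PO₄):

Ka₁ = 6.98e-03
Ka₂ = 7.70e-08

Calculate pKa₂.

pKa₂ = -log(Ka₂) = -log(7.70e-08) = 7.11.

pK_{a2} = 7.11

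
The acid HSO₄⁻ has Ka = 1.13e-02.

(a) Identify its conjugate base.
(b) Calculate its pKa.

(a) The conjugate base is formed by removing one H⁺ from HSO₄⁻, giving SO₄²⁻. (b) pKa = -log(Ka) = -log(1.13e-02) = 1.95.

Conjugate base: SO₄²⁻; pK_a = 1.95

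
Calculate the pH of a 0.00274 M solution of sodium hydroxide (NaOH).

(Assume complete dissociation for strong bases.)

[OH⁻] = 0.00274 M for strong base. pOH = -log[OH⁻] = 2.56, pH = 14 - pOH

pH = 11.44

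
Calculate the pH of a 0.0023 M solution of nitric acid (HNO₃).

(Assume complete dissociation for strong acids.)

[H⁺] = 0.0023 M for strong acid. pH = -log[H⁺] = -log(0.0023)

pH = 2.64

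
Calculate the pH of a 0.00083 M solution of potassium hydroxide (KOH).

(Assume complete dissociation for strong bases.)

[OH⁻] = 0.00083 M for strong base. pOH = -log[OH⁻] = 3.08, pH = 14 - pOH

pH = 10.92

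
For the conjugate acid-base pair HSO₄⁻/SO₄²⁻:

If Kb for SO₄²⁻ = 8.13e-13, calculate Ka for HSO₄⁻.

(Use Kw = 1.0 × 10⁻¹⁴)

For a conjugate pair Ka × Kb = Kw, so Ka = Kw/Kb = 1.0 × 10⁻¹⁴ / 8.13e-13 = 1.23e-02.

K_a = 1.23e-02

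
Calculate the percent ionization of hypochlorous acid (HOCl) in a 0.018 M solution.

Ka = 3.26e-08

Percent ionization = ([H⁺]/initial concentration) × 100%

Using Ka equilibrium: x² + Ka×x - Ka×C = 0. Solving: [H⁺] = 2.4208e-05. Percent = (2.4208e-05/0.018) × 100

Percent ionization = 0.134%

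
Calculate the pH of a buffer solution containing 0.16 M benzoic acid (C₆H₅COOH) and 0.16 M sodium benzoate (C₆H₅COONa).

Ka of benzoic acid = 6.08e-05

pKa = -log(6.08e-05) = 4.22. pH = pKa + log([A⁻]/[HA]) = 4.22 + log(0.16/0.16)

pH = 4.22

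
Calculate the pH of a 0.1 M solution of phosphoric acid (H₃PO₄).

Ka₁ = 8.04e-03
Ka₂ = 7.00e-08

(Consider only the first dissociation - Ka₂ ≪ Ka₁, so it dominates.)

First dissociation dominates. From Ka₁ = [H⁺][HA⁻]/[H₂A], x² + Ka₁·x − Ka₁·C = 0 with C = 0.1 M and Ka₁ = 8.04e-03. Solving: [H⁺] = (−Ka₁ + √(Ka₁² + 4·Ka₁·C)) / 2 = 2.4618e-02 M. pH = -log(2.4618e-02) = 1.61.

pH = 1.61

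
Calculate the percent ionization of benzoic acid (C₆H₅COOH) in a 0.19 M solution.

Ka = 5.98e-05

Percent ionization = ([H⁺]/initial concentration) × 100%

Using Ka equilibrium: x² + Ka×x - Ka×C = 0. Solving: [H⁺] = 3.3410e-03. Percent = (3.3410e-03/0.19) × 100

Percent ionization = 1.76%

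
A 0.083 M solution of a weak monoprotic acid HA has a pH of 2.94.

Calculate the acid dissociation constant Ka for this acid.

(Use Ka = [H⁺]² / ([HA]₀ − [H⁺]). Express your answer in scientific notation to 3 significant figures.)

[H⁺] = 10^(−pH) = 10^(−2.94) = 1.148e-03 M. For HA ⇌ H⁺ + A⁻, Ka = [H⁺][A⁻]/[HA] = [H⁺]² / ([HA]₀ − [H⁺]) = (1.148e-03)² / (0.083 − 1.148e-03) = 1.61e-05.

K_a = 1.61e-05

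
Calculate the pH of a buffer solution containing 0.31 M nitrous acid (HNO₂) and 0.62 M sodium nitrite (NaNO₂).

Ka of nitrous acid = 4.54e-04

pKa = -log(4.54e-04) = 3.34. pH = pKa + log([A⁻]/[HA]) = 3.34 + log(0.62/0.31)

pH = 3.64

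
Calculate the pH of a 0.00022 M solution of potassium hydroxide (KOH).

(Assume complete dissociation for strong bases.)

[OH⁻] = 0.00022 M for strong base. pOH = -log[OH⁻] = 3.66, pH = 14 - pOH

pH = 10.34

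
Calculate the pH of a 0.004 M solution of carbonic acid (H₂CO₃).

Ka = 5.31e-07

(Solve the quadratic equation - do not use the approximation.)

x² + Ka×x - Ka×C = 0. Using quadratic formula: [H⁺] = 4.5822e-05

pH = 4.34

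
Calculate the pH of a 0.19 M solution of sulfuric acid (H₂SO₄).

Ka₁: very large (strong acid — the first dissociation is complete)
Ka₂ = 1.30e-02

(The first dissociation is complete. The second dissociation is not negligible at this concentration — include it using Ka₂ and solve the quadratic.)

First dissociation is complete: [H⁺]₀ = [HSO₄⁻]₀ = C = 0.19 M. Second dissociation HSO₄⁻ ⇌ H⁺ + SO₄²⁻: let x = [SO₄²⁻]. Ka₂ = (C + x)·x / (C − x) = 1.30e-02 → x² + (C + Ka₂)·x − Ka₂·C = 0 → x² + 0.20300·x − 2.470e-03 = 0. x = (−0.20300 + √(0.20300² + 4 × 2.470e-03)) / 2 = 1.1514e-02 M. [H⁺] = C + x = 0.19 + 1.1514e-02 = 2.0151e-01 M. pH = -log(2.0151e-01) = 0.70.

pH = 0.70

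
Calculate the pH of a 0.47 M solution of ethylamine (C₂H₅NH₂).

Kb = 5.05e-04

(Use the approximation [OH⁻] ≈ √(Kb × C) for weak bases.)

[OH⁻] = √(Kb × C) = √(5.05e-04 × 0.47) = 1.5406e-02. pOH = 1.81, pH = 14 - pOH

pH = 12.19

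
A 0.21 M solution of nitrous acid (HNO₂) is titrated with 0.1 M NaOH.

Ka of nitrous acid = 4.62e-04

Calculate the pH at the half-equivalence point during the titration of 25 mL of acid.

At half-equivalence [HA] = [A⁻], so Henderson-Hasselbalch gives pH = pKa = -log(4.62e-04) = 3.34.

pH = pKa = 3.34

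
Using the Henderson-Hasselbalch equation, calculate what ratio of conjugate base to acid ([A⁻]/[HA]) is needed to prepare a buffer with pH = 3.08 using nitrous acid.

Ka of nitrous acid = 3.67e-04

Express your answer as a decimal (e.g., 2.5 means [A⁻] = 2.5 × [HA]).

pKa = -log(3.67e-04) = 3.4353. pH = pKa + log([A⁻]/[HA]), so log([A⁻]/[HA]) = pH − pKa = 3.08 − 3.4353 = -0.3553. [A⁻]/[HA] = 10^(-0.3553) = 0.441

[A⁻]/[HA] = 0.441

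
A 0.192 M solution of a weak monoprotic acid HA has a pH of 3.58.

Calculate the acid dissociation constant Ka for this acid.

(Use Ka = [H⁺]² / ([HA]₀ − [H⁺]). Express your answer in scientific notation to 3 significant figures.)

[H⁺] = 10^(−pH) = 10^(−3.58) = 2.630e-04 M. For HA ⇌ H⁺ + A⁻, Ka = [H⁺][A⁻]/[HA] = [H⁺]² / ([HA]₀ − [H⁺]) = (2.630e-04)² / (0.192 − 2.630e-04) = 3.61e-07.

K_a = 3.61e-07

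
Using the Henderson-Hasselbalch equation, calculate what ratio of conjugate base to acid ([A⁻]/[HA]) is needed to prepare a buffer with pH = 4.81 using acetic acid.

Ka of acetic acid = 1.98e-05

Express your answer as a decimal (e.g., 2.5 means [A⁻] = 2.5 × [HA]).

pKa = -log(1.98e-05) = 4.7033. pH = pKa + log([A⁻]/[HA]), so log([A⁻]/[HA]) = pH − pKa = 4.81 − 4.7033 = 0.1067. [A⁻]/[HA] = 10^(0.1067) = 1.28

[A⁻]/[HA] = 1.28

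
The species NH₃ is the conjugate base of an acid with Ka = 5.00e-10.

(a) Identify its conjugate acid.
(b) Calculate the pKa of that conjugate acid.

(a) The conjugate acid is formed by adding one H⁺ to NH₃, giving NH₄⁺. (b) pKa = -log(Ka) = -log(5.00e-10) = 9.30.

Conjugate acid: NH₄⁺; pK_a = 9.30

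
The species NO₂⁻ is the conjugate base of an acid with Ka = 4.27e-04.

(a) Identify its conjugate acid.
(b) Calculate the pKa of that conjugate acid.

(a) The conjugate acid is formed by adding one H⁺ to NO₂⁻, giving HNO₂. (b) pKa = -log(Ka) = -log(4.27e-04) = 3.37.

Conjugate acid: HNO₂; pK_a = 3.37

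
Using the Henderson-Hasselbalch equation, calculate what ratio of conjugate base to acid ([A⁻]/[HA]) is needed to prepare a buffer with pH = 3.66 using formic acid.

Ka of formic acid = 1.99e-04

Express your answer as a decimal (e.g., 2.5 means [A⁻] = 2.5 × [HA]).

pKa = -log(1.99e-04) = 3.7011. pH = pKa + log([A⁻]/[HA]), so log([A⁻]/[HA]) = pH − pKa = 3.66 − 3.7011 = -0.0411. [A⁻]/[HA] = 10^(-0.0411) = 0.910

[A⁻]/[HA] = 0.910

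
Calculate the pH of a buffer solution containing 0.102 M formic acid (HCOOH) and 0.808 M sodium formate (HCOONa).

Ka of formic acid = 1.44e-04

pKa = -log(1.44e-04) = 3.84. pH = pKa + log([A⁻]/[HA]) = 3.84 + log(0.808/0.102)

pH = 4.74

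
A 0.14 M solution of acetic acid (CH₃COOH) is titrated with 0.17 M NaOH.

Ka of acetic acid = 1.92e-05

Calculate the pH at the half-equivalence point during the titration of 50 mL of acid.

At half-equivalence [HA] = [A⁻], so Henderson-Hasselbalch gives pH = pKa = -log(1.92e-05) = 4.72.

pH = pKa = 4.72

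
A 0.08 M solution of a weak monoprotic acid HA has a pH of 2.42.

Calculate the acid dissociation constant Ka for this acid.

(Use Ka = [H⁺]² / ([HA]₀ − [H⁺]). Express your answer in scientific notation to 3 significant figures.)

[H⁺] = 10^(−pH) = 10^(−2.42) = 3.802e-03 M. For HA ⇌ H⁺ + A⁻, Ka = [H⁺][A⁻]/[HA] = [H⁺]² / ([HA]₀ − [H⁺]) = (3.802e-03)² / (0.08 − 3.802e-03) = 1.90e-04.

K_a = 1.90e-04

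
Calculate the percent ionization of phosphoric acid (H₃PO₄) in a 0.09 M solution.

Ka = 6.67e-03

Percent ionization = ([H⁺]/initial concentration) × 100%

Using Ka equilibrium: x² + Ka×x - Ka×C = 0. Solving: [H⁺] = 2.1392e-02. Percent = (2.1392e-02/0.09) × 100

Percent ionization = 23.8%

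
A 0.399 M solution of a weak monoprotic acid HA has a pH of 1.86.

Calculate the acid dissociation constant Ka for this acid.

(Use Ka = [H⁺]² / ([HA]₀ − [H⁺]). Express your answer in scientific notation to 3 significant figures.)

[H⁺] = 10^(−pH) = 10^(−1.86) = 1.380e-02 M. For HA ⇌ H⁺ + A⁻, Ka = [H⁺][A⁻]/[HA] = [H⁺]² / ([HA]₀ − [H⁺]) = (1.380e-02)² / (0.399 − 1.380e-02) = 4.95e-04.

K_a = 4.95e-04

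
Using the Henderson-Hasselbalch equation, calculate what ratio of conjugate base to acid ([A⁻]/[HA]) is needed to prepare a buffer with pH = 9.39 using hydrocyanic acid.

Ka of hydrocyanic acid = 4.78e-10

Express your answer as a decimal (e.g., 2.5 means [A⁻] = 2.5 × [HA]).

pKa = -log(4.78e-10) = 9.3206. pH = pKa + log([A⁻]/[HA]), so log([A⁻]/[HA]) = pH − pKa = 9.39 − 9.3206 = 0.0694. [A⁻]/[HA] = 10^(0.0694) = 1.17

[A⁻]/[HA] = 1.17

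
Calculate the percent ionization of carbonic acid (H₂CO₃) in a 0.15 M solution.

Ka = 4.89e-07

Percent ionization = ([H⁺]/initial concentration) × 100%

Using Ka equilibrium: x² + Ka×x - Ka×C = 0. Solving: [H⁺] = 2.7059e-04. Percent = (2.7059e-04/0.15) × 100

Percent ionization = 0.18%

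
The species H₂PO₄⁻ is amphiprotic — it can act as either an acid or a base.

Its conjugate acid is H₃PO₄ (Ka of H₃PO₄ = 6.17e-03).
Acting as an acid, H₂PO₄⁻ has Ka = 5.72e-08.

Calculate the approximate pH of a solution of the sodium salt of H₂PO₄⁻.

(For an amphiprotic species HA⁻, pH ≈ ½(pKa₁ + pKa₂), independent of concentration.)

pKa₁ = -log(6.17e-03) = 2.21; pKa₂ = -log(5.72e-08) = 7.24. For an amphiprotic species, pH ≈ ½(pKa₁ + pKa₂) = ½(2.21 + 7.24) = 4.73.

pH = 4.73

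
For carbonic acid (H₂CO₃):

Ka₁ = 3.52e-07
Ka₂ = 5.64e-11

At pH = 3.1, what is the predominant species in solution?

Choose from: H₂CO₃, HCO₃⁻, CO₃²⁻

pKa₁ = 6.45, pKa₂ = 10.25. For a polyprotic acid the predominant species crosses at each pKa: below pKa_n the protonated form dominates, above it the deprotonated form does. At pH = 3.1, the predominant species is H₂CO₃.

H₂CO₃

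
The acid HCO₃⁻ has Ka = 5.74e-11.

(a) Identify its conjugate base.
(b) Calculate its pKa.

(a) The conjugate base is formed by removing one H⁺ from HCO₃⁻, giving CO₃²⁻. (b) pKa = -log(Ka) = -log(5.74e-11) = 10.24.

Conjugate base: CO₃²⁻; pK_a = 10.24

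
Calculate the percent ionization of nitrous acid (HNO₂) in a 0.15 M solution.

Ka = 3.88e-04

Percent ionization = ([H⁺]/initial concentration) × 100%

Using Ka equilibrium: x² + Ka×x - Ka×C = 0. Solving: [H⁺] = 7.4374e-03. Percent = (7.4374e-03/0.15) × 100

Percent ionization = 4.96%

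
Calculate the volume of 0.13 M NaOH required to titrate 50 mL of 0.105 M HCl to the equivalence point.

At equivalence: moles acid = moles base. moles HCl = 0.105 × 50/1000 = 0.00525 mol. V_base = moles / 0.13 × 1000 = 40.4 mL.

V_{base} = 40.4 mL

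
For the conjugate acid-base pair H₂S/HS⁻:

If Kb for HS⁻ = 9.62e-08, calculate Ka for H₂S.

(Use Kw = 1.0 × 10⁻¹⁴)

For a conjugate pair Ka × Kb = Kw, so Ka = Kw/Kb = 1.0 × 10⁻¹⁴ / 9.62e-08 = 1.04e-07.

K_a = 1.04e-07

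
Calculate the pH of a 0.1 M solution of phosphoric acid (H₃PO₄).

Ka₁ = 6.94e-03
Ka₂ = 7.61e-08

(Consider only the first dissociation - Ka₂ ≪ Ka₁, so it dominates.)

First dissociation dominates. From Ka₁ = [H⁺][HA⁻]/[H₂A], x² + Ka₁·x − Ka₁·C = 0 with C = 0.1 M and Ka₁ = 6.94e-03. Solving: [H⁺] = (−Ka₁ + √(Ka₁² + 4·Ka₁·C)) / 2 = 2.3101e-02 M. pH = -log(2.3101e-02) = 1.64.

pH = 1.64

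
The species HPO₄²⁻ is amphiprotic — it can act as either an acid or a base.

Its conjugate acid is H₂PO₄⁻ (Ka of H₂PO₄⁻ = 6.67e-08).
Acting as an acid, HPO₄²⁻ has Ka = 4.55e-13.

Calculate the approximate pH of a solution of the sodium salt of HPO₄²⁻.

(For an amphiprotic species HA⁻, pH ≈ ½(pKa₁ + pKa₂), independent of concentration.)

pKa₁ = -log(6.67e-08) = 7.18; pKa₂ = -log(4.55e-13) = 12.34. For an amphiprotic species, pH ≈ ½(pKa₁ + pKa₂) = ½(7.18 + 12.34) = 9.76.

pH = 9.76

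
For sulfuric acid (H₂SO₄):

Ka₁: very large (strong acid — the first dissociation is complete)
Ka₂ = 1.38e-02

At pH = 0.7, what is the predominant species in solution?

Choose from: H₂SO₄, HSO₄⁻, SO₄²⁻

The first dissociation is complete, so H₂SO₄ itself is never the predominant species in water; pKa₂ = -log(1.38e-02) = 1.86. For a polyprotic acid the predominant species crosses at each pKa: below pKa_n the protonated form dominates, above it the deprotonated form does. At pH = 0.7, the predominant species is HSO₄⁻.

HSO₄⁻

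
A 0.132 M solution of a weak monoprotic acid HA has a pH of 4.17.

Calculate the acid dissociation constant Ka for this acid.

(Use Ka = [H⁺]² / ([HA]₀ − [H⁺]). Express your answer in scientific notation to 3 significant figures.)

[H⁺] = 10^(−pH) = 10^(−4.17) = 6.761e-05 M. For HA ⇌ H⁺ + A⁻, Ka = [H⁺][A⁻]/[HA] = [H⁺]² / ([HA]₀ − [H⁺]) = (6.761e-05)² / (0.132 − 6.761e-05) = 3.46e-08.

K_a = 3.46e-08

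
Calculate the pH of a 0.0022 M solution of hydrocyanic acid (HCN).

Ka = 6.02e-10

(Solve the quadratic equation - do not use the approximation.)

x² + Ka×x - Ka×C = 0. Using quadratic formula: [H⁺] = 1.1505e-06

pH = 5.94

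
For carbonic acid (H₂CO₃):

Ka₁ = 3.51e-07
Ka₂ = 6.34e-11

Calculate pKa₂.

pKa₂ = -log(Ka₂) = -log(6.34e-11) = 10.20.

pK_{a2} = 10.20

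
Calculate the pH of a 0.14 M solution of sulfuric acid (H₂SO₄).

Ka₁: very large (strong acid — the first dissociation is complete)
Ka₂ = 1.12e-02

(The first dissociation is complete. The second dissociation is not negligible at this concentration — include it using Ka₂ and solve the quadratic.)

First dissociation is complete: [H⁺]₀ = [HSO₄⁻]₀ = C = 0.14 M. Second dissociation HSO₄⁻ ⇌ H⁺ + SO₄²⁻: let x = [SO₄²⁻]. Ka₂ = (C + x)·x / (C − x) = 1.12e-02 → x² + (C + Ka₂)·x − Ka₂·C = 0 → x² + 0.15120·x − 1.568e-03 = 0. x = (−0.15120 + √(0.15120² + 4 × 1.568e-03)) / 2 = 9.7426e-03 M. [H⁺] = C + x = 0.14 + 9.7426e-03 = 1.4974e-01 M. pH = -log(1.4974e-01) = 0.82.

pH = 0.82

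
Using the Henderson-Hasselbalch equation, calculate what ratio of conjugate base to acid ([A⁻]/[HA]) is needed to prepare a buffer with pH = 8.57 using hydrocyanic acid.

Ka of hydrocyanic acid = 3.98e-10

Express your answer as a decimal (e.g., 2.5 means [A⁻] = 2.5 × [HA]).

pKa = -log(3.98e-10) = 9.4001. pH = pKa + log([A⁻]/[HA]), so log([A⁻]/[HA]) = pH − pKa = 8.57 − 9.4001 = -0.8301. [A⁻]/[HA] = 10^(-0.8301) = 0.148

[A⁻]/[HA] = 0.148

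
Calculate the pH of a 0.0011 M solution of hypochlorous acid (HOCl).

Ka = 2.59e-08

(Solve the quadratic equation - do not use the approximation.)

x² + Ka×x - Ka×C = 0. Using quadratic formula: [H⁺] = 5.3247e-06

pH = 5.27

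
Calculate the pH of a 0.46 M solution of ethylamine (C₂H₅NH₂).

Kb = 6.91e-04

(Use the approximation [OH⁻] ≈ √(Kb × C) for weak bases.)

[OH⁻] = √(Kb × C) = √(6.91e-04 × 0.46) = 1.7829e-02. pOH = 1.75, pH = 14 - pOH

pH = 12.25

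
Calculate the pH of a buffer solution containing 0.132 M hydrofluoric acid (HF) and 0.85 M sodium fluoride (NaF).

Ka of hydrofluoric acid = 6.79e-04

pKa = -log(6.79e-04) = 3.17. pH = pKa + log([A⁻]/[HA]) = 3.17 + log(0.85/0.132)

pH = 3.98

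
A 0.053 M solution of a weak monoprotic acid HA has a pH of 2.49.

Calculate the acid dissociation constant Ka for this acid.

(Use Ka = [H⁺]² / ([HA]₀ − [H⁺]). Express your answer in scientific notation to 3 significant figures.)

[H⁺] = 10^(−pH) = 10^(−2.49) = 3.236e-03 M. For HA ⇌ H⁺ + A⁻, Ka = [H⁺][A⁻]/[HA] = [H⁺]² / ([HA]₀ − [H⁺]) = (3.236e-03)² / (0.053 − 3.236e-03) = 2.10e-04.

K_a = 2.10e-04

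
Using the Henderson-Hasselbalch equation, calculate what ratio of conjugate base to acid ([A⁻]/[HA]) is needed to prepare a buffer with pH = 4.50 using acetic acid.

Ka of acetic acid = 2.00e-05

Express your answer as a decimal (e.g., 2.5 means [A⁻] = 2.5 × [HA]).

pKa = -log(2.00e-05) = 4.6990. pH = pKa + log([A⁻]/[HA]), so log([A⁻]/[HA]) = pH − pKa = 4.50 − 4.6990 = -0.1990. [A⁻]/[HA] = 10^(-0.1990) = 0.632

[A⁻]/[HA] = 0.632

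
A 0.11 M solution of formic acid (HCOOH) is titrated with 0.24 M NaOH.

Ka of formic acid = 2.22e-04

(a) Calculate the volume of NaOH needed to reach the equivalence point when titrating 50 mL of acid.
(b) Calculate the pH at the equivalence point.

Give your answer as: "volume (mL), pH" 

moles acid = 0.11 × 50/1000 = 0.0055 mol; V_base = moles/0.24 × 1000 = 22.9 mL. At equivalence only the conjugate base is present: [A⁻] = 0.0055/0.073 = 7.5429e-02 M. Kb = Kw/Ka = 4.50e-11; [OH⁻] = √(Kb × [A⁻]) = 1.8433e-06; pOH = 5.73; pH = 14 - pOH = 8.27.

V = 22.9 mL, pH = 8.27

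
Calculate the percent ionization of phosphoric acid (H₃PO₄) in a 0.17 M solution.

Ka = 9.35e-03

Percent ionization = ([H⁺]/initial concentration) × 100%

Using Ka equilibrium: x² + Ka×x - Ka×C = 0. Solving: [H⁺] = 3.5467e-02. Percent = (3.5467e-02/0.17) × 100

Percent ionization = 20.9%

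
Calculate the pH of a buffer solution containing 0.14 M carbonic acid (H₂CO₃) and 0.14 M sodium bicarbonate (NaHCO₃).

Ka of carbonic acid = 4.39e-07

pKa = -log(4.39e-07) = 6.36. pH = pKa + log([A⁻]/[HA]) = 6.36 + log(0.14/0.14)

pH = 6.36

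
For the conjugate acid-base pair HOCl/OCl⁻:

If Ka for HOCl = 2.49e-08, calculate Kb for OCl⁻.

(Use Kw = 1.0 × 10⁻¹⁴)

For a conjugate pair Ka × Kb = Kw, so Kb = Kw/Ka = 1.0 × 10⁻¹⁴ / 2.49e-08 = 4.02e-07.

K_b = 4.02e-07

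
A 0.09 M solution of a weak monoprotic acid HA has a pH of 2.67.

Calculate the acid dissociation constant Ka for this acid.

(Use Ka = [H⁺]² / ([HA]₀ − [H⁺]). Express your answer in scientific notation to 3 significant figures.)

[H⁺] = 10^(−pH) = 10^(−2.67) = 2.138e-03 M. For HA ⇌ H⁺ + A⁻, Ka = [H⁺][A⁻]/[HA] = [H⁺]² / ([HA]₀ − [H⁺]) = (2.138e-03)² / (0.09 − 2.138e-03) = 5.20e-05.

K_a = 5.20e-05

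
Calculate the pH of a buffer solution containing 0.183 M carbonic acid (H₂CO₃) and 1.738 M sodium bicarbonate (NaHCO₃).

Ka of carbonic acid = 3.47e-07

pKa = -log(3.47e-07) = 6.46. pH = pKa + log([A⁻]/[HA]) = 6.46 + log(1.738/0.183)

pH = 7.44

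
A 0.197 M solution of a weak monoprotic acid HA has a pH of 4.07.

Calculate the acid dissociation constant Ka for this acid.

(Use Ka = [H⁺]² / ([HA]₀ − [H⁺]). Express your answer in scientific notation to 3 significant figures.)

[H⁺] = 10^(−pH) = 10^(−4.07) = 8.511e-05 M. For HA ⇌ H⁺ + A⁻, Ka = [H⁺][A⁻]/[HA] = [H⁺]² / ([HA]₀ − [H⁺]) = (8.511e-05)² / (0.197 − 8.511e-05) = 3.68e-08.

K_a = 3.68e-08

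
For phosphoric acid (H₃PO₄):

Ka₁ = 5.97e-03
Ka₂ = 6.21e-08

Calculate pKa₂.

pKa₂ = -log(Ka₂) = -log(6.21e-08) = 7.21.

pK_{a2} = 7.21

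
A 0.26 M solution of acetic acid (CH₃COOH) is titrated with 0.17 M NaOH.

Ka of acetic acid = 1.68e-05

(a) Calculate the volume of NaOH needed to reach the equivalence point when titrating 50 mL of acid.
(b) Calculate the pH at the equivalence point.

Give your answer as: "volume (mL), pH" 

moles acid = 0.26 × 50/1000 = 0.013 mol; V_base = moles/0.17 × 1000 = 76.5 mL. At equivalence only the conjugate base is present: [A⁻] = 0.013/0.126 = 1.0279e-01 M. Kb = Kw/Ka = 5.95e-10; [OH⁻] = √(Kb × [A⁻]) = 7.8221e-06; pOH = 5.11; pH = 14 - pOH = 8.89.

V = 76.5 mL, pH = 8.89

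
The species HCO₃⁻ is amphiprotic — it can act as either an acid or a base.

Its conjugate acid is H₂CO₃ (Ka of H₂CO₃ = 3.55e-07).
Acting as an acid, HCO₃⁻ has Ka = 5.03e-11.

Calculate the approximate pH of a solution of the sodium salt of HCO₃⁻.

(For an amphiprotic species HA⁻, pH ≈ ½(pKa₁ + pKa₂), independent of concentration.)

pKa₁ = -log(3.55e-07) = 6.45; pKa₂ = -log(5.03e-11) = 10.30. For an amphiprotic species, pH ≈ ½(pKa₁ + pKa₂) = ½(6.45 + 10.30) = 8.37.

pH = 8.37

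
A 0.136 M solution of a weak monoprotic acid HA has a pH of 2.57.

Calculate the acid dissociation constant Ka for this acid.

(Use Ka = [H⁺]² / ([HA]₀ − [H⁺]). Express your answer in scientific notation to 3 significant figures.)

[H⁺] = 10^(−pH) = 10^(−2.57) = 2.692e-03 M. For HA ⇌ H⁺ + A⁻, Ka = [H⁺][A⁻]/[HA] = [H⁺]² / ([HA]₀ − [H⁺]) = (2.692e-03)² / (0.136 − 2.692e-03) = 5.43e-05.

K_a = 5.43e-05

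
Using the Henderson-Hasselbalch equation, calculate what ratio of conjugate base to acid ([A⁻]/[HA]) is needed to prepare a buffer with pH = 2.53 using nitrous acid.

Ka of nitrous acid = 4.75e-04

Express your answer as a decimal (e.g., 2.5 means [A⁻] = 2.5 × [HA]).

pKa = -log(4.75e-04) = 3.3233. pH = pKa + log([A⁻]/[HA]), so log([A⁻]/[HA]) = pH − pKa = 2.53 − 3.3233 = -0.7933. [A⁻]/[HA] = 10^(-0.7933) = 0.161

[A⁻]/[HA] = 0.161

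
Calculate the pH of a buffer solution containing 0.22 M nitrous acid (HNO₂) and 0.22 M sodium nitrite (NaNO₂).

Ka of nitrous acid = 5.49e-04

pKa = -log(5.49e-04) = 3.26. pH = pKa + log([A⁻]/[HA]) = 3.26 + log(0.22/0.22)

pH = 3.26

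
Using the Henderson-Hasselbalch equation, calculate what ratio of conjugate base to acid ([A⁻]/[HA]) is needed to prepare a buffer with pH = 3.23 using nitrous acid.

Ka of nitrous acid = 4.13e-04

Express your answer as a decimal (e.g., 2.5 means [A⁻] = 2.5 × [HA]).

pKa = -log(4.13e-04) = 3.3840. pH = pKa + log([A⁻]/[HA]), so log([A⁻]/[HA]) = pH − pKa = 3.23 − 3.3840 = -0.1540. [A⁻]/[HA] = 10^(-0.1540) = 0.701

[A⁻]/[HA] = 0.701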